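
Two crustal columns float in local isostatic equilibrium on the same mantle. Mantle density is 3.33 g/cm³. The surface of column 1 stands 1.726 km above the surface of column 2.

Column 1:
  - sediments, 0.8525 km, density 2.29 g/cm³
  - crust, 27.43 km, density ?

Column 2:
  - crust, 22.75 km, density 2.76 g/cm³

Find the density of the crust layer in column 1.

2.68 g/cm³

Take the compensation level at the base of the deeper column (depth z_c below the surface of column 1) and equate Σ ρ_i t_i down to z_c; mantle fills any gap and the z_c terms cancel.
Column 1: 0.8525×2.29 + 27.43×ρ + (z_c − 28.2825)×3.33
Column 2: 1.726×0 + 22.75×2.76 + (z_c − 1.726 − 22.75)×3.33
The z_c×3.33 term appears on both sides and cancels. Collect the known terms of each column as K = Σ(ρt)_known − 3.33 × (depth of known layers): K_1 = 1.952225 − 3.33×28.2825 = −92.2285; K_2 = 62.79 − 3.33×(1.726 + 22.75) = −18.71508.
Balance: K_1 + 27.43×ρ = K_2, so ρ = (K_2 − K_1)/27.43 = 73.5134/27.43 = 2.68 g/cm³.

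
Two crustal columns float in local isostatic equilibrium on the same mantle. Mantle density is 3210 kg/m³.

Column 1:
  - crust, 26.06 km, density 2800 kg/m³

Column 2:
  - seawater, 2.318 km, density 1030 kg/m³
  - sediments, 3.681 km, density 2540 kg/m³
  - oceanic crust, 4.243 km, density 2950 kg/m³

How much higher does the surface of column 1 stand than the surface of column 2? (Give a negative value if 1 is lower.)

For any compensation level in the mantle, the mantle terms cancel and isostasy reduces to e = (Σt_1 − Σt_2) − (Σ(ρt)_1 − Σ(ρt)_2) / ρ_m.
Σt_1 = 26.06 km; Σt_2 = 10.242 km; Σ(ρt)_1 = 72968; Σ(ρt)_2 = 24254.13 (in km·kg/m³).
e = (26.06 − 10.242) − (72968 − 24254.13) / 3210 = 0.642 km.

0.642 km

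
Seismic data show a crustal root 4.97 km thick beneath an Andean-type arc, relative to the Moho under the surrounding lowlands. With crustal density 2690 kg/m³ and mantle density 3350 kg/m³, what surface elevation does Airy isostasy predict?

Equating mass per unit area of the two columns: ρ_c h = (ρ_m − ρ_c) r.
h = r (ρ_m − ρ_c) / ρ_c = 4.97 km × (3350 − 2690) / 2690 = 1.22 km.

1.22 km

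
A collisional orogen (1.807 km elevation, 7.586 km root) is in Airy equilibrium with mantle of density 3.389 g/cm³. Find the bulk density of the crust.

ρ_c h = (ρ_m − ρ_c) r → ρ_c (h + r) = ρ_m r → ρ_c = ρ_m r / (h + r).
ρ_c = 3.389 × 7.586 km / (1.807 km + 7.586 km) = 2.74 g/cm³.

2.74 g/cm³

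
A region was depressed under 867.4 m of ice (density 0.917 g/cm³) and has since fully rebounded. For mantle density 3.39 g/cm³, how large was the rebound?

235 m

Removing the load lets mantle flow back in; uplift u satisfies ρ_ice t = ρ_m u.
u = t ρ_ice/ρ_m = 867.4 m × 0.917/3.39 = 235 m.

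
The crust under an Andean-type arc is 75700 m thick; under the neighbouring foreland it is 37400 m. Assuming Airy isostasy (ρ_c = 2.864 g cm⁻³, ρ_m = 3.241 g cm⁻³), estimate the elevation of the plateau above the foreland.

Excess crust Δ = 75700 m − 37400 m = 38300 m, split between elevation h and root r with h + r = Δ.
Airy balance ρ_c h = (ρ_m − ρ_c) r gives r = h ρ_c/(ρ_m − ρ_c), so h (1 + ρ_c/(ρ_m − ρ_c)) = Δ, i.e. h = Δ (ρ_m − ρ_c)/ρ_m.
h = 38300 m × 0.377/3.241 = 4460 m.

4460 m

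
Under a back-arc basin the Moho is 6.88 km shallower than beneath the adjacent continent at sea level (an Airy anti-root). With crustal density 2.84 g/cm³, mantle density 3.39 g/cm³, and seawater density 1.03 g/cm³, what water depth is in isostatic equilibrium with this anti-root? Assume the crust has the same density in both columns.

2.09 km

Replacing a thickness d of crust by seawater at the top must be balanced by replacing crust with mantle at the base: d (ρ_c − ρ_w) = a (ρ_m − ρ_c).
d = a (ρ_m − ρ_c)/(ρ_c − ρ_w) = 6.88 km × 0.55/1.81 = 2.09 km.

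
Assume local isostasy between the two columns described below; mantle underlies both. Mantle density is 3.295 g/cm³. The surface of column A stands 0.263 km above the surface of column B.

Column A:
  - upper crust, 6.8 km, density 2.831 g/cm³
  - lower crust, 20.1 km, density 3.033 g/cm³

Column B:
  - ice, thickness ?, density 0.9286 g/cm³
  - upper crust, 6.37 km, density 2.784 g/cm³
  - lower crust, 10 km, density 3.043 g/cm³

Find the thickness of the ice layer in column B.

Take the compensation level at the base of the deeper column (depth z_c below the surface of column A) and equate Σ ρ_i t_i down to z_c; mantle fills any gap and the z_c terms cancel.
Column A: 6.8×2.831 + 20.1×3.033 + (z_c − 26.9)×3.295
Column B: 0.263×0 + x×0.9286 + 6.37×2.784 + 10×3.043 + (z_c − 0.263 − 16.37 − x)×3.295
The z_c×3.295 term appears on both sides and cancels. Collect the known terms of each column as K = Σ(ρt)_known − 3.295 × (depth of known layers): K_A = 80.2141 − 3.295×26.9 = −8.4214; K_B = 48.16408 − 3.295×(0.263 + 16.37) = −6.641655.
Balance: K_A = K_B − x×(3.295 − 0.9286), so x = (K_B − K_A)/(3.295 − 0.9286) = 1.77974/2.3664 = 0.752 km.

0.752 km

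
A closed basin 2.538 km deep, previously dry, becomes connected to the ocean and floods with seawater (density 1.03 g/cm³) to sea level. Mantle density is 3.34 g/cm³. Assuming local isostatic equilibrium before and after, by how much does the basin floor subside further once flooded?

1.13 km

After flooding the water column is d + s deep. Its weight must equal the weight of mantle displaced by the extra subsidence s: (d + s) ρ_w = s ρ_m.
s = d ρ_w / (ρ_m − ρ_w) = 2.538 km × 1.03/(3.34 − 1.03) = 1.13 km.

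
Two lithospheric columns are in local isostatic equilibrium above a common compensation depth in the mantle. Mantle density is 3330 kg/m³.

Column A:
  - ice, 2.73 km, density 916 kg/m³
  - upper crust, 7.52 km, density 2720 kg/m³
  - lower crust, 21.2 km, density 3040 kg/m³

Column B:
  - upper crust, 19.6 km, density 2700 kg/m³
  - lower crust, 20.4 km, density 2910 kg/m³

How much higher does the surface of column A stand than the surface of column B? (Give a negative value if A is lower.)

−1.08 km

For any compensation level in the mantle, the mantle terms cancel and isostasy reduces to e = (Σt_A − Σt_B) − (Σ(ρt)_A − Σ(ρt)_B) / ρ_m.
Σt_A = 31.45 km; Σt_B = 40 km; Σ(ρt)_A = 87403.08; Σ(ρt)_B = 112284 (in km·kg/m³).
e = (31.45 − 40) − (87403.08 − 112284) / 3330 = −1.08 km.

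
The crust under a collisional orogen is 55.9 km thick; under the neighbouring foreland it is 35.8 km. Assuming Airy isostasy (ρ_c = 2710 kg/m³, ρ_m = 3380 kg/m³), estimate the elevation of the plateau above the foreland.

Excess crust Δ = 55.9 km − 35.8 km = 20.1 km, split between elevation h and root r with h + r = Δ.
Airy balance ρ_c h = (ρ_m − ρ_c) r gives r = h ρ_c/(ρ_m − ρ_c), so h (1 + ρ_c/(ρ_m − ρ_c)) = Δ, i.e. h = Δ (ρ_m − ρ_c)/ρ_m.
h = 20.1 km × 670/3380 = 3.98 km.

3.98 km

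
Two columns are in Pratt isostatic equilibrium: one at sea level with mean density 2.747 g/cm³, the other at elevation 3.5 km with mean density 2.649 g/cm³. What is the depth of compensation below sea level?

94.6 km

ρ_ref D = ρ (D + h) → D (ρ_ref − ρ) = ρ h.
D = ρ h/(ρ_ref − ρ) = 2.649 × 3.5 km/(2.747 − 2.649) = 94.6 km.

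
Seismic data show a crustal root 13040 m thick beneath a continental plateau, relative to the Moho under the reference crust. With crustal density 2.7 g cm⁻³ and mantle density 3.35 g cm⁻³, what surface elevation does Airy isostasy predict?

Balancing pressure at the compensation depth: ρ_c h = (ρ_m − ρ_c) r.
h = r (ρ_m − ρ_c) / ρ_c = 13040 m × (3.35 − 2.7) / 2.7 = 3140 m.

3140 m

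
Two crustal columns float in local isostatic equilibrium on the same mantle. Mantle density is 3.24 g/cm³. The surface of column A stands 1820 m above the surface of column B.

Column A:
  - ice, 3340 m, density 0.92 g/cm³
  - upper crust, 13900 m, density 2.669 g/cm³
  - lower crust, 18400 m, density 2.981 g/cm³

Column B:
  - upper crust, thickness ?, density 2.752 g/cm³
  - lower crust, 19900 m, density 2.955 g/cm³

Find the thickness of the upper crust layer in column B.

18200 m

Take the compensation level at the base of the deeper column (depth z_c below the surface of column A) and equate Σ ρ_i t_i down to z_c; mantle fills any gap and the z_c terms cancel.
Column A: 3340×0.92 + 13900×2.669 + 18400×2.981 + (z_c − 35640)×3.24
Column B: 1820×0 + x×2.752 + 19900×2.955 + (z_c − 1820 − 19900 − x)×3.24
The z_c×3.24 term appears on both sides and cancels. Collect the known terms of each column as K = Σ(ρt)_known − 3.24 × (depth of known layers): K_A = 95022.3 − 3.24×35640 = −20451.3; K_B = 58804.5 − 3.24×(1820 + 19900) = −11568.3.
Balance: K_A = K_B − x×(3.24 − 2.752), so x = (K_B − K_A)/(3.24 − 2.752) = 8883/0.488 = 18200 m.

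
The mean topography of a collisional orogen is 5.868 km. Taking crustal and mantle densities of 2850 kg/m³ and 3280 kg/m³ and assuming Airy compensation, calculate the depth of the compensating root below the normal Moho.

38.9 km

Balancing pressure at the compensation depth: the weight of the topography is balanced by the buoyancy of the root, ρ_c h = (ρ_m − ρ_c) r.
r = h · ρ_c / (ρ_m − ρ_c) = 5.868 km × 2850 / (3280 − 2850) = 38.9 km.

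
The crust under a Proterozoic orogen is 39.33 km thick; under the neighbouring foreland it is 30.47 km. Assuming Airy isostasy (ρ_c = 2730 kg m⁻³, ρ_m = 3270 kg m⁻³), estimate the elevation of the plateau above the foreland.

Excess crust Δ = 39.33 km − 30.47 km = 8.86 km, split between elevation h and root r with h + r = Δ.
Airy balance ρ_c h = (ρ_m − ρ_c) r gives r = h ρ_c/(ρ_m − ρ_c), so h (1 + ρ_c/(ρ_m − ρ_c)) = Δ, i.e. h = Δ (ρ_m − ρ_c)/ρ_m.
h = 8.86 km × 540/3270 = 1.46 km.

1.46 km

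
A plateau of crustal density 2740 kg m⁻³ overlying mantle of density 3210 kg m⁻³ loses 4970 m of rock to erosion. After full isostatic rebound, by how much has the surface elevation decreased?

Rebound u = e ρ_c/ρ_m = 4970 m × 2740/3210 = 4242 m.
Net surface drop = e − u = 4970 m − 4242 m = e (ρ_m − ρ_c)/ρ_m = 728 m.

728 m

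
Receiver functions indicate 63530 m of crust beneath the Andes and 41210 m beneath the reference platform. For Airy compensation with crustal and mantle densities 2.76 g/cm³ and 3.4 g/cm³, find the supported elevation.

Excess crust Δ = 63530 m − 41210 m = 22320 m, split between elevation h and root r with h + r = Δ.
Airy balance ρ_c h = (ρ_m − ρ_c) r gives r = h ρ_c/(ρ_m − ρ_c), so h (1 + ρ_c/(ρ_m − ρ_c)) = Δ, i.e. h = Δ (ρ_m − ρ_c)/ρ_m.
h = 22320 m × 0.64/3.4 = 4200 m.

4200 m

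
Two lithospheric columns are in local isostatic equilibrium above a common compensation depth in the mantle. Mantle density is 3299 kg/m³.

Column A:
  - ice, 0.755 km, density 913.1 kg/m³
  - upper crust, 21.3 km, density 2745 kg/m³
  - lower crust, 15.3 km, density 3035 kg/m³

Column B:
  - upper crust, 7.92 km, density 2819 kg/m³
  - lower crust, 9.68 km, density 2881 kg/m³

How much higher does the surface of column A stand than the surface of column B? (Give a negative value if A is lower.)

2.97 km

For any compensation level in the mantle, the mantle terms cancel and isostasy reduces to e = (Σt_A − Σt_B) − (Σ(ρt)_A − Σ(ρt)_B) / ρ_m.
Σt_A = 37.355 km; Σt_B = 17.6 km; Σ(ρt)_A = 105593.391; Σ(ρt)_B = 50214.56 (in km·kg/m³).
e = (37.355 − 17.6) − (105593.391 − 50214.56) / 3299 = 2.97 km.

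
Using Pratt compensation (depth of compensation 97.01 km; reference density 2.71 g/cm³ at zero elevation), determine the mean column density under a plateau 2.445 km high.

Pratt balance: ρ_ref D = ρ (D + h).
ρ = ρ_ref D/(D + h) = 2.71 × 97.01 km/(97.01 km + 2.445 km) = 2.64 g/cm³.

2.64 g/cm³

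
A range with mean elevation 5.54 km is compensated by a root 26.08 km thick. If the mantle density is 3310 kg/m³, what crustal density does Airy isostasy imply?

2730 kg/m³

ρ_c h = (ρ_m − ρ_c) r → ρ_c (h + r) = ρ_m r → ρ_c = ρ_m r / (h + r).
ρ_c = 3310 × 26.08 km / (5.54 km + 26.08 km) = 2730 kg/m³.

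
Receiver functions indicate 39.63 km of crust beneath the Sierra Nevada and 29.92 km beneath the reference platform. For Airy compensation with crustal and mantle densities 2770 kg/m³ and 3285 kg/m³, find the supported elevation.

Excess crust Δ = 39.63 km − 29.92 km = 9.71 km, split between elevation h and root r with h + r = Δ.
Airy balance ρ_c h = (ρ_m − ρ_c) r gives r = h ρ_c/(ρ_m − ρ_c), so h (1 + ρ_c/(ρ_m − ρ_c)) = Δ, i.e. h = Δ (ρ_m − ρ_c)/ρ_m.
h = 9.71 km × 515/3285 = 1.52 km.

1.52 km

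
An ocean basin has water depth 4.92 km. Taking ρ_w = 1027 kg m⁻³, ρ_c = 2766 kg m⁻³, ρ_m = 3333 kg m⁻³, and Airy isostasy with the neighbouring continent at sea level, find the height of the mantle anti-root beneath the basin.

By Archimedes' principle applied to the lithosphere: replacing crust with seawater at the top is compensated by replacing crust with mantle at the base: d (ρ_c − ρ_w) = a (ρ_m − ρ_c).
a = d (ρ_c − ρ_w)/(ρ_m − ρ_c) = 4.92 km × 1739/567 = 15.1 km.

15.1 km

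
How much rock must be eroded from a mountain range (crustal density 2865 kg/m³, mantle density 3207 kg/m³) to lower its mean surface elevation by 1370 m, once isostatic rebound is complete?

Net drop Δ = e − u = e − e ρ_c/ρ_m = e (ρ_m − ρ_c)/ρ_m.
e = Δ ρ_m/(ρ_m − ρ_c) = 1370 m × 3207/342 = 12800 m.

12800 m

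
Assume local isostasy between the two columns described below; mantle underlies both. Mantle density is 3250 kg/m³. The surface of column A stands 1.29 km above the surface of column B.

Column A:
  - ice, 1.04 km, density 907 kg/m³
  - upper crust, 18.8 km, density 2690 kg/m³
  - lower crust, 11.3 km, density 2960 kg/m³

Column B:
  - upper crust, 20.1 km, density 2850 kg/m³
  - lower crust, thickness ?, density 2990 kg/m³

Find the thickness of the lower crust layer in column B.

Take the compensation level at the base of the deeper column (depth z_c below the surface of column A) and equate Σ ρ_i t_i down to z_c; mantle fills any gap and the z_c terms cancel.
Column A: 1.04×907 + 18.8×2690 + 11.3×2960 + (z_c − 31.14)×3250
Column B: 1.29×0 + 20.1×2850 + x×2990 + (z_c − 1.29 − 20.1 − x)×3250
The z_c×3250 term appears on both sides and cancels. Collect the known terms of each column as K = Σ(ρt)_known − 3250 × (depth of known layers): K_A = 84963.28 − 3250×31.14 = −16241.72; K_B = 57285 − 3250×(1.29 + 20.1) = −12232.5.
Balance: K_A = K_B − x×(3250 − 2990), so x = (K_B − K_A)/(3250 − 2990) = 4009.22/260 = 15.4 km.

15.4 km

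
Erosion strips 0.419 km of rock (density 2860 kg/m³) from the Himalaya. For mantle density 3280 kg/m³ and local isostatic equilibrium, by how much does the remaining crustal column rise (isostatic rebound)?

Unloading: uplift u = e ρ_c/ρ_m = 0.419 km × 2860/3280 = 0.365 km.

0.365 km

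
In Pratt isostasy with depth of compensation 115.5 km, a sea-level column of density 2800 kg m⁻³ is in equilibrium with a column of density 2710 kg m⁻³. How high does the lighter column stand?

ρ_ref D = ρ (D + h) → h = D (ρ_ref − ρ)/ρ.
h = 115.5 km × (2800 − 2710)/2710 = 3.84 km.

3.84 km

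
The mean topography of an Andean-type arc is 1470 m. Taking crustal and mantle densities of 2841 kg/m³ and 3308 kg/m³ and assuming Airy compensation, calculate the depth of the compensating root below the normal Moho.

8940 m

In Airy isostatic equilibrium: the weight of the topography is balanced by the buoyancy of the root, ρ_c h = (ρ_m − ρ_c) r.
r = h · ρ_c / (ρ_m − ρ_c) = 1470 m × 2841 / (3308 − 2841) = 8940 m.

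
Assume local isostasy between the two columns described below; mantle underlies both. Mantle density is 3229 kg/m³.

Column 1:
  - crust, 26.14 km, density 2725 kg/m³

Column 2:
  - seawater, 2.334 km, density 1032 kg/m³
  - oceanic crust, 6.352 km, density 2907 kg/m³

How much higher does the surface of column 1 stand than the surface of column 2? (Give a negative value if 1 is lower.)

For any compensation level in the mantle, the mantle terms cancel and isostasy reduces to e = (Σt_1 − Σt_2) − (Σ(ρt)_1 − Σ(ρt)_2) / ρ_m.
Σt_1 = 26.14 km; Σt_2 = 8.686 km; Σ(ρt)_1 = 71231.5; Σ(ρt)_2 = 20873.952 (in km·kg/m³).
e = (26.14 − 8.686) − (71231.5 − 20873.952) / 3229 = 1.86 km.

1.86 km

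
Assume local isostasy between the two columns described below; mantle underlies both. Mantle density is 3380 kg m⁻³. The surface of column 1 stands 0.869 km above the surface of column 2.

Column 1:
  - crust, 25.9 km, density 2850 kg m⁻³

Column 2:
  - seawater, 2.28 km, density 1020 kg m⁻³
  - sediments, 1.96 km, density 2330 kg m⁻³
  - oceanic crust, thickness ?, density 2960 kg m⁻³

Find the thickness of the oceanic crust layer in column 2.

7.98 km

Take the compensation level at the base of the deeper column (depth z_c below the surface of column 1) and equate Σ ρ_i t_i down to z_c; mantle fills any gap and the z_c terms cancel.
Column 1: 25.9×2850 + (z_c − 25.9)×3380
Column 2: 0.869×0 + 2.28×1020 + 1.96×2330 + x×2960 + (z_c − 0.869 − 4.24 − x)×3380
The z_c×3380 term appears on both sides and cancels. Collect the known terms of each column as K = Σ(ρt)_known − 3380 × (depth of known layers): K_1 = 73815 − 3380×25.9 = −13727; K_2 = 6892.4 − 3380×(0.869 + 4.24) = −10376.02.
Balance: K_1 = K_2 − x×(3380 − 2960), so x = (K_2 − K_1)/(3380 − 2960) = 3350.98/420 = 7.98 km.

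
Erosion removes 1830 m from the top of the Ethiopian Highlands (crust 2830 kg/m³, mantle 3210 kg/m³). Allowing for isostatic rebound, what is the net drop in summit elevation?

Rebound u = e ρ_c/ρ_m = 1830 m × 2830/3210 = 1613 m.
Net surface drop = e − u = 1830 m − 1613 m = e (ρ_m − ρ_c)/ρ_m = 217 m.

217 m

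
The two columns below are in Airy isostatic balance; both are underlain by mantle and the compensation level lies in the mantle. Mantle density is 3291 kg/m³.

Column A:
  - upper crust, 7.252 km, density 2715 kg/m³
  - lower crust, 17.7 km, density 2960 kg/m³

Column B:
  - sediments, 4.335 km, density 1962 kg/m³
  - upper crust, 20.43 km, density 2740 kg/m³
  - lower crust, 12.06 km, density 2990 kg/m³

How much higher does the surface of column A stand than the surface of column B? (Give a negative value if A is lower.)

−3.22 km

For any compensation level in the mantle, the mantle terms cancel and isostasy reduces to e = (Σt_A − Σt_B) − (Σ(ρt)_A − Σ(ρt)_B) / ρ_m.
Σt_A = 24.952 km; Σt_B = 36.825 km; Σ(ρt)_A = 72081.18; Σ(ρt)_B = 100542.87 (in km·kg/m³).
e = (24.952 − 36.825) − (72081.18 − 100542.87) / 3291 = −3.22 km.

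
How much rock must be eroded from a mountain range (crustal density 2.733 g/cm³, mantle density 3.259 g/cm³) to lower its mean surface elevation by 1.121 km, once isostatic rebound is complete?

6.95 km

Net drop Δ = e − u = e − e ρ_c/ρ_m = e (ρ_m − ρ_c)/ρ_m.
e = Δ ρ_m/(ρ_m − ρ_c) = 1.121 km × 3.259/0.526 = 6.95 km.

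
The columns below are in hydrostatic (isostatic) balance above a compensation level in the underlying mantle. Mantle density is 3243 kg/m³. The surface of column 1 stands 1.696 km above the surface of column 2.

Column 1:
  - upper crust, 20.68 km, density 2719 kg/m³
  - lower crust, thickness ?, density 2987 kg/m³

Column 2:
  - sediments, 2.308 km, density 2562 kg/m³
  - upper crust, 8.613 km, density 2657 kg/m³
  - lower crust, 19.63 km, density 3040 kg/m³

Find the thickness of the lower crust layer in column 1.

20.6 km

Take the compensation level at the base of the deeper column (depth z_c below the surface of column 1) and equate Σ ρ_i t_i down to z_c; mantle fills any gap and the z_c terms cancel.
Column 1: 20.68×2719 + x×2987 + (z_c − 20.68 − x)×3243
Column 2: 1.696×0 + 2.308×2562 + 8.613×2657 + 19.63×3040 + (z_c − 1.696 − 30.551)×3243
The z_c×3243 term appears on both sides and cancels. Collect the known terms of each column as K = Σ(ρt)_known − 3243 × (depth of known layers): K_1 = 56228.92 − 3243×20.68 = −10836.32; K_2 = 88473.037 − 3243×(1.696 + 30.551) = −16103.984.
Balance: K_1 − x×(3243 − 2987) = K_2, so x = (K_1 − K_2)/(3243 − 2987) = 5267.66/256 = 20.6 km.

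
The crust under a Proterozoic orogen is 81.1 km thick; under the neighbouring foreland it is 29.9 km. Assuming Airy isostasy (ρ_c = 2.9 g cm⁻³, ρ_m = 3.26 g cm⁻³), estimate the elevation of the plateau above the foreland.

5.65 km

Excess crust Δ = 81.1 km − 29.9 km = 51.2 km, split between elevation h and root r with h + r = Δ.
Airy balance ρ_c h = (ρ_m − ρ_c) r gives r = h ρ_c/(ρ_m − ρ_c), so h (1 + ρ_c/(ρ_m − ρ_c)) = Δ, i.e. h = Δ (ρ_m − ρ_c)/ρ_m.
h = 51.2 km × 0.36/3.26 = 5.65 km.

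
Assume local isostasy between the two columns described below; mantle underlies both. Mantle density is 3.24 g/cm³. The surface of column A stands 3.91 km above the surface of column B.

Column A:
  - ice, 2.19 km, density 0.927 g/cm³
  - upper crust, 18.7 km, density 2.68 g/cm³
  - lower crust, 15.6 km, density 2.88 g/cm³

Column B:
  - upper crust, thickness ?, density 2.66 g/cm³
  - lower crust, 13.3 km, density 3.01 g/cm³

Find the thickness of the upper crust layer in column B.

Take the compensation level at the base of the deeper column (depth z_c below the surface of column A) and equate Σ ρ_i t_i down to z_c; mantle fills any gap and the z_c terms cancel.
Column A: 2.19×0.927 + 18.7×2.68 + 15.6×2.88 + (z_c − 36.49)×3.24
Column B: 3.91×0 + x×2.66 + 13.3×3.01 + (z_c − 3.91 − 13.3 − x)×3.24
The z_c×3.24 term appears on both sides and cancels. Collect the known terms of each column as K = Σ(ρt)_known − 3.24 × (depth of known layers): K_A = 97.07413 − 3.24×36.49 = −21.15347; K_B = 40.033 − 3.24×(3.91 + 13.3) = −15.7274.
Balance: K_A = K_B − x×(3.24 − 2.66), so x = (K_B − K_A)/(3.24 − 2.66) = 5.42607/0.58 = 9.36 km.

9.36 km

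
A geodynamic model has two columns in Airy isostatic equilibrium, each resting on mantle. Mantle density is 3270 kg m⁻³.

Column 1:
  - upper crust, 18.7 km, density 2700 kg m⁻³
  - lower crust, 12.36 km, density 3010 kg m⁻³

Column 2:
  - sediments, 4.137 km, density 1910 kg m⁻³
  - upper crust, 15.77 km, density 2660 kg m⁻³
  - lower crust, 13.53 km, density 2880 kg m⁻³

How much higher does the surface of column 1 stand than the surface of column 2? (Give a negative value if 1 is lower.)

−2.03 km

For any compensation level in the mantle, the mantle terms cancel and isostasy reduces to e = (Σt_1 − Σt_2) − (Σ(ρt)_1 − Σ(ρt)_2) / ρ_m.
Σt_1 = 31.06 km; Σt_2 = 33.437 km; Σ(ρt)_1 = 87693.6; Σ(ρt)_2 = 88816.27 (in km·kg m⁻³).
e = (31.06 − 33.437) − (87693.6 − 88816.27) / 3270 = −2.03 km.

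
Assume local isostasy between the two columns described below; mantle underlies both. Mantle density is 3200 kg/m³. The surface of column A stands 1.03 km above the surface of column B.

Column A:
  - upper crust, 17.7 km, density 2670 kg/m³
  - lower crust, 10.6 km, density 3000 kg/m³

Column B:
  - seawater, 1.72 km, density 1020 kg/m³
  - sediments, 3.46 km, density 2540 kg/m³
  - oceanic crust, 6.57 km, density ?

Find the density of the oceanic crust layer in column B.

Take the compensation level at the base of the deeper column (depth z_c below the surface of column A) and equate Σ ρ_i t_i down to z_c; mantle fills any gap and the z_c terms cancel.
Column A: 17.7×2670 + 10.6×3000 + (z_c − 28.3)×3200
Column B: 1.03×0 + 1.72×1020 + 3.46×2540 + 6.57×ρ + (z_c − 1.03 − 11.75)×3200
The z_c×3200 term appears on both sides and cancels. Collect the known terms of each column as K = Σ(ρt)_known − 3200 × (depth of known layers): K_A = 79059 − 3200×28.3 = −11501; K_B = 10542.8 − 3200×(1.03 + 11.75) = −30353.2.
Balance: K_A = K_B + 6.57×ρ, so ρ = (K_A − K_B)/6.57 = 18852.2/6.57 = 2870 kg/m³.

2870 kg/m³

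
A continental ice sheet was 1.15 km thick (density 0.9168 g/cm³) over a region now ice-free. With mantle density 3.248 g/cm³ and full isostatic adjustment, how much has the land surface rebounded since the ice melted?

0.325 km

Removing the load lets mantle flow back in; uplift u satisfies ρ_ice t = ρ_m u.
u = t ρ_ice/ρ_m = 1.15 km × 0.9168/3.248 = 0.325 km.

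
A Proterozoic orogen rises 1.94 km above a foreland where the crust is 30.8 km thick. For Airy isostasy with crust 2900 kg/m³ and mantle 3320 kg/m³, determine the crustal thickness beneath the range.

Root depth r = h ρ_c / (ρ_m − ρ_c) = 1.94 km × 2900 / 420 = 13.4 km.
Total thickness = T + h + r = 30.8 km + 1.94 km + 13.4 km = 46.1 km.

46.1 km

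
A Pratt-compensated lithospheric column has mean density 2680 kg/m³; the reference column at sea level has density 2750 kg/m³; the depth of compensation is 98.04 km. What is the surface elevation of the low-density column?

2.56 km

ρ_ref D = ρ (D + h) → h = D (ρ_ref − ρ)/ρ.
h = 98.04 km × (2750 − 2680)/2680 = 2.56 km.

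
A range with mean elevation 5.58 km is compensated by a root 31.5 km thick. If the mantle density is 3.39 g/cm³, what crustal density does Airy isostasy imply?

2.88 g/cm³

ρ_c h = (ρ_m − ρ_c) r → ρ_c (h + r) = ρ_m r → ρ_c = ρ_m r / (h + r).
ρ_c = 3.39 × 31.5 km / (5.58 km + 31.5 km) = 2.88 g/cm³.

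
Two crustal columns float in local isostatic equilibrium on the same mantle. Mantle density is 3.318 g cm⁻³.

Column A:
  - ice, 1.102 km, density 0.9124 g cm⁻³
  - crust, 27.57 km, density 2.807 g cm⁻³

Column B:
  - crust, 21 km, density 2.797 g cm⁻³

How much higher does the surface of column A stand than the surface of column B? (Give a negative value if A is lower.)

1.75 km

For any compensation level in the mantle, the mantle terms cancel and isostasy reduces to e = (Σt_A − Σt_B) − (Σ(ρt)_A − Σ(ρt)_B) / ρ_m.
Σt_A = 28.672 km; Σt_B = 21 km; Σ(ρt)_A = 78.3944548; Σ(ρt)_B = 58.737 (in km·g cm⁻³).
e = (28.672 − 21) − (78.3944548 − 58.737) / 3.318 = 1.75 km.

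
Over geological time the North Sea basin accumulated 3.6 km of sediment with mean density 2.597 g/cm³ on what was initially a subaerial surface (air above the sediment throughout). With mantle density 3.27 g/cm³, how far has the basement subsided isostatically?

Subaerial load: s = t ρ_sed / ρ_m = 3.6 km × 2.597/3.27 = 2.86 km.

2.86 km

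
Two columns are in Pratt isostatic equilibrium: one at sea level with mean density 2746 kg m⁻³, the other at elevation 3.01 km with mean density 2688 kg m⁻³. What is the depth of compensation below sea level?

139 km

ρ_ref D = ρ (D + h) → D (ρ_ref − ρ) = ρ h.
D = ρ h/(ρ_ref − ρ) = 2688 × 3.01 km/(2746 − 2688) = 139 km.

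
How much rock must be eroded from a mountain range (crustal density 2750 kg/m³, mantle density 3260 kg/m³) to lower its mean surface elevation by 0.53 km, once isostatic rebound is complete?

3.39 km

Net drop Δ = e − u = e − e ρ_c/ρ_m = e (ρ_m − ρ_c)/ρ_m.
e = Δ ρ_m/(ρ_m − ρ_c) = 0.53 km × 3260/510 = 3.39 km.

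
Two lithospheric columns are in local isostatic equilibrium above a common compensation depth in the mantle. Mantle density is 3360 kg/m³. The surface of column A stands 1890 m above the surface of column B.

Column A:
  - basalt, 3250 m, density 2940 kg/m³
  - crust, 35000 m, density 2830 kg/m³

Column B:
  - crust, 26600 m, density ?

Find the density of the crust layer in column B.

2850 kg/m³

Take the compensation level at the base of the deeper column (depth z_c below the surface of column A) and equate Σ ρ_i t_i down to z_c; mantle fills any gap and the z_c terms cancel.
Column A: 3250×2940 + 35000×2830 + (z_c − 38250)×3360
Column B: 1890×0 + 26600×ρ + (z_c − 1890 − 26600)×3360
The z_c×3360 term appears on both sides and cancels. Collect the known terms of each column as K = Σ(ρt)_known − 3360 × (depth of known layers): K_A = 108605000 − 3360×38250 = −19915000; K_B = 0 − 3360×(1890 + 26600) = −95726400.
Balance: K_A = K_B + 26600×ρ, so ρ = (K_A − K_B)/26600 = 75811400/26600 = 2850 kg/m³.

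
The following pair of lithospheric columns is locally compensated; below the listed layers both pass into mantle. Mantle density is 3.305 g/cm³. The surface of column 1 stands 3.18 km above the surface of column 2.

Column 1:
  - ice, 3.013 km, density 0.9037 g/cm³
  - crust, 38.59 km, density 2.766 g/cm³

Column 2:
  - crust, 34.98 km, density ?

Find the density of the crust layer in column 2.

2.8 g/cm³

Take the compensation level at the base of the deeper column (depth z_c below the surface of column 1) and equate Σ ρ_i t_i down to z_c; mantle fills any gap and the z_c terms cancel.
Column 1: 3.013×0.9037 + 38.59×2.766 + (z_c − 41.603)×3.305
Column 2: 3.18×0 + 34.98×ρ + (z_c − 3.18 − 34.98)×3.305
The z_c×3.305 term appears on both sides and cancels. Collect the known terms of each column as K = Σ(ρt)_known − 3.305 × (depth of known layers): K_1 = 109.462788 − 3.305×41.603 = −28.0351269; K_2 = 0 − 3.305×(3.18 + 34.98) = −126.1188.
Balance: K_1 = K_2 + 34.98×ρ, so ρ = (K_1 − K_2)/34.98 = 98.0837/34.98 = 2.8 g/cm³.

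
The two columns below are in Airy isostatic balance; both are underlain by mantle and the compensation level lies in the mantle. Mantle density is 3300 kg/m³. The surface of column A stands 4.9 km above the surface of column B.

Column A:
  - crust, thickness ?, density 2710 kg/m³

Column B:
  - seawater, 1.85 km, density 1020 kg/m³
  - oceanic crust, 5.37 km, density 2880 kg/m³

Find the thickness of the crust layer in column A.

38.4 km

Take the compensation level at the base of the deeper column (depth z_c below the surface of column A) and equate Σ ρ_i t_i down to z_c; mantle fills any gap and the z_c terms cancel.
Column A: x×2710 + (z_c − 0 − x)×3300
Column B: 4.9×0 + 1.85×1020 + 5.37×2880 + (z_c − 4.9 − 7.22)×3300
The z_c×3300 term appears on both sides and cancels. Collect the known terms of each column as K = Σ(ρt)_known − 3300 × (depth of known layers): K_A = 0 − 3300×0 = 0; K_B = 17352.6 − 3300×(4.9 + 7.22) = −22643.4.
Balance: K_A − x×(3300 − 2710) = K_B, so x = (K_A − K_B)/(3300 − 2710) = 22643.4/590 = 38.4 km.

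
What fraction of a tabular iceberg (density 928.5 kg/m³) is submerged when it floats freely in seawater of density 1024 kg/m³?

Submerged fraction = ρ_obj/ρ_fluid = 928.5/1024 = 90.7%.

90.7%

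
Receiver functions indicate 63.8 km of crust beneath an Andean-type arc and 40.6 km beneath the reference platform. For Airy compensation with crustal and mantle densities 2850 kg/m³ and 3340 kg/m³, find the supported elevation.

3.4 km

Excess crust Δ = 63.8 km − 40.6 km = 23.2 km, split between elevation h and root r with h + r = Δ.
Airy balance ρ_c h = (ρ_m − ρ_c) r gives r = h ρ_c/(ρ_m − ρ_c), so h (1 + ρ_c/(ρ_m − ρ_c)) = Δ, i.e. h = Δ (ρ_m − ρ_c)/ρ_m.
h = 23.2 km × 490/3340 = 3.4 km.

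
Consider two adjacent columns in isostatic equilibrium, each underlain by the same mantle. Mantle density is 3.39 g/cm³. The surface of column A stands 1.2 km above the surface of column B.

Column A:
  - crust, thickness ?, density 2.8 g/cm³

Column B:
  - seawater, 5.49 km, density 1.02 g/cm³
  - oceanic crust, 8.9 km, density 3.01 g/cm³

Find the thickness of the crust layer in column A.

Take the compensation level at the base of the deeper column (depth z_c below the surface of column A) and equate Σ ρ_i t_i down to z_c; mantle fills any gap and the z_c terms cancel.
Column A: x×2.8 + (z_c − 0 − x)×3.39
Column B: 1.2×0 + 5.49×1.02 + 8.9×3.01 + (z_c − 1.2 − 14.39)×3.39
The z_c×3.39 term appears on both sides and cancels. Collect the known terms of each column as K = Σ(ρt)_known − 3.39 × (depth of known layers): K_A = 0 − 3.39×0 = 0; K_B = 32.3888 − 3.39×(1.2 + 14.39) = −20.4613.
Balance: K_A − x×(3.39 − 2.8) = K_B, so x = (K_A − K_B)/(3.39 − 2.8) = 20.4613/0.59 = 34.7 km.

34.7 km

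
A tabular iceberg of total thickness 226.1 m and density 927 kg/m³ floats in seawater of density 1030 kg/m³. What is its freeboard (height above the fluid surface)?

Floating equilibrium: submerged depth d = t ρ_obj/ρ_fluid = 226.1 m × 927/1030 = 203.5 m.
Freeboard = t − d = 226.1 m − 203.5 m = 22.6 m.

22.6 m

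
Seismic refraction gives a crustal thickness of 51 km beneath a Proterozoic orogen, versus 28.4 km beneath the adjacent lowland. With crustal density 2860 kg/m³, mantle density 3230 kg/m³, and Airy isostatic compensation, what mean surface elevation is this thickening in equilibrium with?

Excess crust Δ = 51 km − 28.4 km = 22.6 km, split between elevation h and root r with h + r = Δ.
Airy balance ρ_c h = (ρ_m − ρ_c) r gives r = h ρ_c/(ρ_m − ρ_c), so h (1 + ρ_c/(ρ_m − ρ_c)) = Δ, i.e. h = Δ (ρ_m − ρ_c)/ρ_m.
h = 22.6 km × 370/3230 = 2.59 km.

2.59 km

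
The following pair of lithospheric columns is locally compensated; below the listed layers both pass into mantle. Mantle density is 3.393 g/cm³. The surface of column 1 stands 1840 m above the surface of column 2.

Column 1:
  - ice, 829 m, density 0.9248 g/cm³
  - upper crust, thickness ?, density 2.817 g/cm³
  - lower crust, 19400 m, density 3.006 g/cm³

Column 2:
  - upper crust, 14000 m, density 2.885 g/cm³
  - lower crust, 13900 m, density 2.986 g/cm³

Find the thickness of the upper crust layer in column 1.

16400 m

Take the compensation level at the base of the deeper column (depth z_c below the surface of column 1) and equate Σ ρ_i t_i down to z_c; mantle fills any gap and the z_c terms cancel.
Column 1: 829×0.9248 + x×2.817 + 19400×3.006 + (z_c − 20229 − x)×3.393
Column 2: 1840×0 + 14000×2.885 + 13900×2.986 + (z_c − 1840 − 27900)×3.393
The z_c×3.393 term appears on both sides and cancels. Collect the known terms of each column as K = Σ(ρt)_known − 3.393 × (depth of known layers): K_1 = 59083.0592 − 3.393×20229 = −9553.9378; K_2 = 81895.4 − 3.393×(1840 + 27900) = −19012.42.
Balance: K_1 − x×(3.393 − 2.817) = K_2, so x = (K_1 − K_2)/(3.393 − 2.817) = 9458.48/0.576 = 16400 m.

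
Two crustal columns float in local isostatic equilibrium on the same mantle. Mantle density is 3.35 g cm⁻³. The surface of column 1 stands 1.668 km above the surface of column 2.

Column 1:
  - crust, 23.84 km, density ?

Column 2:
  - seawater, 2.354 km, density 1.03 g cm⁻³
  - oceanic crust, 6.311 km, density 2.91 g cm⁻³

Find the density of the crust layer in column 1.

Take the compensation level at the base of the deeper column (depth z_c below the surface of column 1) and equate Σ ρ_i t_i down to z_c; mantle fills any gap and the z_c terms cancel.
Column 1: 23.84×ρ + (z_c − 23.84)×3.35
Column 2: 1.668×0 + 2.354×1.03 + 6.311×2.91 + (z_c − 1.668 − 8.665)×3.35
The z_c×3.35 term appears on both sides and cancels. Collect the known terms of each column as K = Σ(ρt)_known − 3.35 × (depth of known layers): K_1 = 0 − 3.35×23.84 = −79.864; K_2 = 20.78963 − 3.35×(1.668 + 8.665) = −13.82592.
Balance: K_1 + 23.84×ρ = K_2, so ρ = (K_2 − K_1)/23.84 = 66.0381/23.84 = 2.77 g cm⁻³.

2.77 g cm⁻³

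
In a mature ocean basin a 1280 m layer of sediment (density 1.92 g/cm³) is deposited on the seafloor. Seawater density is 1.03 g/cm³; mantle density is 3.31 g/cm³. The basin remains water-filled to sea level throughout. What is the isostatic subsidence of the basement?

500 m

Submarine loading: the sediment displaces seawater, and the subsidence is in turn flooded, so s (ρ_m − ρ_w) = t (ρ_sed − ρ_w).
s = 1280 m × (1.92 − 1.03) / (3.31 − 1.03) = 500 m.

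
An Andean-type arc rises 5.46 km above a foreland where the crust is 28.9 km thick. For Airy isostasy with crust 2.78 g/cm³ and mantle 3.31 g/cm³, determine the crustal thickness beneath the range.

Root depth r = h ρ_c / (ρ_m − ρ_c) = 5.46 km × 2.78 / 0.53 = 28.64 km.
Total thickness = T + h + r = 28.9 km + 5.46 km + 28.64 km = 63 km.

63 km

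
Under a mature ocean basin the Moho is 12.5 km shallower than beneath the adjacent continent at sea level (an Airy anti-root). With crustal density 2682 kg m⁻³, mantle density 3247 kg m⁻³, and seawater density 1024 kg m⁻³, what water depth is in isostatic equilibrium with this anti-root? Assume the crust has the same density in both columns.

4.26 km

Replacing a thickness d of crust by seawater at the top must be balanced by replacing crust with mantle at the base: d (ρ_c − ρ_w) = a (ρ_m − ρ_c).
d = a (ρ_m − ρ_c)/(ρ_c − ρ_w) = 12.5 km × 565/1658 = 4.26 km.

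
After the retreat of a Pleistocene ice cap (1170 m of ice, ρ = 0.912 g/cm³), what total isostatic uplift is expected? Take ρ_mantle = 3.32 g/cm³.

321 m

Removing the load lets mantle flow back in; uplift u satisfies ρ_ice t = ρ_m u.
u = t ρ_ice/ρ_m = 1170 m × 0.912/3.32 = 321 m.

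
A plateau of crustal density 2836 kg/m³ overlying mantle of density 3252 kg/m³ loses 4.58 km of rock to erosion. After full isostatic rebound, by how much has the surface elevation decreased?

0.586 km

Rebound u = e ρ_c/ρ_m = 4.58 km × 2836/3252 = 3.994 km.
Net surface drop = e − u = 4.58 km − 3.994 km = e (ρ_m − ρ_c)/ρ_m = 0.586 km.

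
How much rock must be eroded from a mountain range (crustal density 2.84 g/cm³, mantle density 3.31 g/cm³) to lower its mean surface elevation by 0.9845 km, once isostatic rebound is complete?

6.93 km

Net drop Δ = e − u = e − e ρ_c/ρ_m = e (ρ_m − ρ_c)/ρ_m.
e = Δ ρ_m/(ρ_m − ρ_c) = 0.9845 km × 3.31/0.47 = 6.93 km.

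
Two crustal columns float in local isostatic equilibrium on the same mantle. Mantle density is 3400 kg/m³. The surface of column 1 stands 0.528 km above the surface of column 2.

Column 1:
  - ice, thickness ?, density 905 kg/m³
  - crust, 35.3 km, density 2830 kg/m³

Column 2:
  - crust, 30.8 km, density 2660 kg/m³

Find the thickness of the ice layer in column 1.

1.79 km

Take the compensation level at the base of the deeper column (depth z_c below the surface of column 1) and equate Σ ρ_i t_i down to z_c; mantle fills any gap and the z_c terms cancel.
Column 1: x×905 + 35.3×2830 + (z_c − 35.3 − x)×3400
Column 2: 0.528×0 + 30.8×2660 + (z_c − 0.528 − 30.8)×3400
The z_c×3400 term appears on both sides and cancels. Collect the known terms of each column as K = Σ(ρt)_known − 3400 × (depth of known layers): K_1 = 99899 − 3400×35.3 = −20121; K_2 = 81928 − 3400×(0.528 + 30.8) = −24587.2.
Balance: K_1 − x×(3400 − 905) = K_2, so x = (K_1 − K_2)/(3400 − 905) = 4466.2/2495 = 1.79 km.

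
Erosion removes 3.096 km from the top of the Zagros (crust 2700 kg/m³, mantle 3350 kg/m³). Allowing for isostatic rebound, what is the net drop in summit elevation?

0.601 km

Rebound u = e ρ_c/ρ_m = 3.096 km × 2700/3350 = 2.495 km.
Net surface drop = e − u = 3.096 km − 2.495 km = e (ρ_m − ρ_c)/ρ_m = 0.601 km.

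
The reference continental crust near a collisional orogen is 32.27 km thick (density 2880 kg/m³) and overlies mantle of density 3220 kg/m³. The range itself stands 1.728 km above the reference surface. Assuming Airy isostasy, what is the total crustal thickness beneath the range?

Root depth r = h ρ_c / (ρ_m − ρ_c) = 1.728 km × 2880 / 340 = 14.64 km.
Total thickness = T + h + r = 32.27 km + 1.728 km + 14.64 km = 48.6 km.

48.6 km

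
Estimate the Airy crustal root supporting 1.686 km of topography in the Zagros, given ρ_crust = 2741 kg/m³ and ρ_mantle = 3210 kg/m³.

9.85 km

By Archimedes' principle applied to the lithosphere: the weight of the topography is balanced by the buoyancy of the root, ρ_c h = (ρ_m − ρ_c) r.
r = h · ρ_c / (ρ_m − ρ_c) = 1.686 km × 2741 / (3210 − 2741) = 9.85 km.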